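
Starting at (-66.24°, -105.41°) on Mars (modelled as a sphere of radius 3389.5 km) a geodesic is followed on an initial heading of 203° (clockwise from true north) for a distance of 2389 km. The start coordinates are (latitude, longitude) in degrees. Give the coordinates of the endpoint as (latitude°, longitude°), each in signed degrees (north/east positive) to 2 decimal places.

Angular distance δ = d/R = 2389/3389.5 = 0.70482 rad; initial bearing θ = 3.5430 rad.
sin φ₂ = sin φ₁ cos δ + cos φ₁ sin δ cos θ = (-0.9152)(0.7617) + (0.4029)(0.6479)(-0.9205) = -0.9375, so φ₂ = -69.63°.
Δλ = atan2(sin θ sin δ cos φ₁, cos δ − sin φ₁ sin φ₂) = atan2(-0.1020, -0.0963) = -133.346°.
λ₂ = -105.410° − 133.346° = -238.76° → 121.24° after wrapping to (−180°, 180°].

-69.63°, 121.24°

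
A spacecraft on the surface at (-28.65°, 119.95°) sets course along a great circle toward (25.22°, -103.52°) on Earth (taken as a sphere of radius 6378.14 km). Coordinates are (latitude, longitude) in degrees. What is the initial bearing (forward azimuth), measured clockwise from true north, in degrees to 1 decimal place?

Δλ = 136.530° = 2.3829 rad.
y = sin Δλ · cos φ₂ = (0.6880)(0.9047) = 0.6224
x = cos φ₁ sin φ₂ − sin φ₁ cos φ₂ cos Δλ = (0.8776)(0.4261) − (-0.4795)(0.9047)(-0.7257) = 0.0591
θ = atan2(y, x) = 84.57°, so the bearing is 84.6°.

84.6°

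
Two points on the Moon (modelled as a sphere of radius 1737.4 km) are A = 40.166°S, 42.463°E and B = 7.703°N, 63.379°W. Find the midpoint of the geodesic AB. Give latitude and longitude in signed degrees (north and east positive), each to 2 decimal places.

Central angle δ = 1.8684 rad. Interpolating on the sphere with fraction f = 0.5:
P = [sin((1−f)δ)·A + sin(fδ)·B] / sin δ = 0.8411·A + 0.8411·B in Cartesian coordinates,
giving P = (0.8476, -0.3112, -0.4298), i.e. latitude -25.45°, longitude -20.16°.

-25.45°, -20.16°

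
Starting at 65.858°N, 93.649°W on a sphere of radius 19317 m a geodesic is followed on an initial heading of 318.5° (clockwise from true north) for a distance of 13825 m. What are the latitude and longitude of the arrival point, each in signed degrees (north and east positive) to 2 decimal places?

62.83°, 158.53°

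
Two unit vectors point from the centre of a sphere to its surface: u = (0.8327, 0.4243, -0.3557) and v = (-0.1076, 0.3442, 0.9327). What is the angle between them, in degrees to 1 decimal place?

u·v = -0.2753; |u| = 1.0000, |v| = 1.0000.
cos θ = (u·v)/(|u||v|) = -0.2753, so θ = 106.0°.

106.0°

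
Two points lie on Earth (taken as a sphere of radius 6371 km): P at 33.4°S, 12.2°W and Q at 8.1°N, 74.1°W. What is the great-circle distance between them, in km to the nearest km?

7988 km

With latitudes φ₁ = -33.400°, φ₂ = 8.100° and longitude difference Δλ = -61.900°:
cos c = sin φ₁ sin φ₂ + cos φ₁ cos φ₂ cos Δλ = (-0.5505)(0.1409) + (0.8348)(0.9900)(0.4710) = 0.31174,
so c = arccos(0.31174) = 1.25378 rad.
Distance = R·c = 6371 × 1.2538 ≈ 7988 km.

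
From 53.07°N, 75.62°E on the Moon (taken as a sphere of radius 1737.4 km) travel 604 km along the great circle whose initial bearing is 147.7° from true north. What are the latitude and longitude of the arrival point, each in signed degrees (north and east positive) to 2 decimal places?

Angular distance δ = d/R = 604/1737.4 = 0.34765 rad; initial bearing θ = 2.5779 rad.
sin φ₂ = sin φ₁ cos δ + cos φ₁ sin δ cos θ = (0.7994)(0.9402) + (0.6008)(0.3407)(-0.8453) = 0.5785, so φ₂ = 35.35°.
Δλ = atan2(sin θ sin δ cos φ₁, cos δ − sin φ₁ sin φ₂) = atan2(0.1094, 0.4777) = 12.896°.
λ₂ = 75.620° + 12.896° = 88.52°.

35.35°, 88.52°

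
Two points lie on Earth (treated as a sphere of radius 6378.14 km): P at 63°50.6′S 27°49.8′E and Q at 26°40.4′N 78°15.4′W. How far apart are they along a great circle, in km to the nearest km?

With latitudes φ₁ = -63.843°, φ₂ = 26.673° and longitude difference Δλ = -106.087°:
cos c = sin φ₁ sin φ₂ + cos φ₁ cos φ₂ cos Δλ = (-0.8976)(0.4489) + (0.4408)(0.8936)(-0.2771) = -0.51208,
so c = arccos(-0.51208) = 2.10840 rad.
Distance = R·c = 6378.14 × 2.1084 ≈ 13448 km.

13448 km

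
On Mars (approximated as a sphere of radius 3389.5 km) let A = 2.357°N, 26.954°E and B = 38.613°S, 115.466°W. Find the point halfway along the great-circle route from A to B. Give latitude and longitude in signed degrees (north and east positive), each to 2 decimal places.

-43.73°, -24.48°

Central angle δ = 2.2710 rad. Interpolating on the sphere with fraction f = 0.5:
P = [sin((1−f)δ)·A + sin(fδ)·B] / sin δ = 1.1858·A + 1.1858·B in Cartesian coordinates,
giving P = (0.6577, -0.2995, -0.6912), i.e. latitude -43.73°, longitude -24.48°.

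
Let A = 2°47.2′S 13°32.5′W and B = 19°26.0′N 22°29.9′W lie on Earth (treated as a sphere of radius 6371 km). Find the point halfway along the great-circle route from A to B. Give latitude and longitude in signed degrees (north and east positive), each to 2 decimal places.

Central angle δ = 0.4171 rad. Interpolating on the sphere with fraction f = 0.5:
P = [sin((1−f)δ)·A + sin(fδ)·B] / sin δ = 0.5111·A + 0.5111·B in Cartesian coordinates,
giving P = (0.9416, -0.3040, 0.1452), i.e. latitude 8.35°, longitude -17.89°.

8.35°, -17.89°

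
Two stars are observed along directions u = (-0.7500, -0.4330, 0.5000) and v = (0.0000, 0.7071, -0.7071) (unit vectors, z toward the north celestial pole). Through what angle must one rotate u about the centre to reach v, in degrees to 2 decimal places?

131.28°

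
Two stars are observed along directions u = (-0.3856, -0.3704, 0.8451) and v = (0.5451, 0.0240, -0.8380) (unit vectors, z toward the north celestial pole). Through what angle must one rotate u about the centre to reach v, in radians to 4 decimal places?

2.7578 rad

u·v = -0.9273; |u| = 1.0000, |v| = 1.0000.
cos θ = (u·v)/(|u||v|) = -0.9273, so θ = 2.7578 rad.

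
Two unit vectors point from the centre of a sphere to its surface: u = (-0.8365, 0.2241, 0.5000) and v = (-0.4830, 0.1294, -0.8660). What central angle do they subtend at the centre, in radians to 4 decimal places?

u·v = 0.0000; |u| = 1.0000, |v| = 1.0000.
cos θ = (u·v)/(|u||v|) = 0.0000, so θ = 1.5708 rad.

1.5708 rad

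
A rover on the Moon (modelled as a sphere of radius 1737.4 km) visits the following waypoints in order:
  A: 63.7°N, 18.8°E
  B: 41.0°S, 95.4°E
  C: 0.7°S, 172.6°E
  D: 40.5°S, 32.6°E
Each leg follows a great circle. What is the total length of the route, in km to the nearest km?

9876 km

Leg A→B: central angle 2.1067 rad, distance 3660.3 km.
Leg B→C: central angle 1.3947 rad, distance 2423.1 km.
Leg C→D: central angle 2.1828 rad, distance 3792.4 km.
Total: 3660.3 + 2423.1 + 3792.4 ≈ 9876 km.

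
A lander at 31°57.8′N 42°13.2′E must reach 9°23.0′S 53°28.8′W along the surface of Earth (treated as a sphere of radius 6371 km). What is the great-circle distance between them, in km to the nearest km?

11092 km

With latitudes φ₁ = 31.963°, φ₂ = -9.383° and longitude difference Δλ = -95.700°:
cos c = sin φ₁ sin φ₂ + cos φ₁ cos φ₂ cos Δλ = (0.5294)(-0.1630) + (0.8484)(0.9866)(-0.0993) = -0.16944,
so c = arccos(-0.16944) = 1.74106 rad.
Distance = R·c = 6371 × 1.7411 ≈ 11092 km.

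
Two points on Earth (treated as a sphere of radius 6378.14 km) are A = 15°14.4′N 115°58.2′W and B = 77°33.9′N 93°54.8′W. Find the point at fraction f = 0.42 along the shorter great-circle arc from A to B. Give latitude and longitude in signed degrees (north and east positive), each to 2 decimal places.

The central angle between A and B is δ = 1.1049 rad.
With f = 0.42, the slerp weights are sin((1−f)δ)/sin δ = 0.6692 and sin(fδ)/sin δ = 0.5010.
Weighted sum of the unit vectors: (0.6692)·(-0.4225,-0.8674,0.2629) + (0.5010)·(-0.0147,-0.2148,0.9765) = (-0.2901, -0.6881, 0.6651).
Converting back: φ = atan2(z, √(x²+y²)) = 41.69°, λ = atan2(y, x) = -112.86°.

41.69°, -112.86°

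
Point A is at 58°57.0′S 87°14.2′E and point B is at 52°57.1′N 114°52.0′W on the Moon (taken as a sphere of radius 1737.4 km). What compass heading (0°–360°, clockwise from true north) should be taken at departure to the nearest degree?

106°

Δλ = 157.897° = 2.7558 rad.
y = sin Δλ · cos φ₂ = (0.3763)(0.6025) = 0.2267
x = cos φ₁ sin φ₂ − sin φ₁ cos φ₂ cos Δλ = (0.5158)(0.7981) − (-0.8567)(0.6025)(-0.9265) = -0.0666
θ = atan2(y, x) = 106.36°, so the bearing is 106°.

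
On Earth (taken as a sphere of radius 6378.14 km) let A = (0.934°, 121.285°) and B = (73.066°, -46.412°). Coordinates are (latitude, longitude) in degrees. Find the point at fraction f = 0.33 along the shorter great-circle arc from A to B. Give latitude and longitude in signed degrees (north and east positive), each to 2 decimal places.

35.70°, 118.69°

Central angle δ = 1.8431 rad. Interpolating on the sphere with fraction f = 0.33:
P = [sin((1−f)δ)·A + sin(fδ)·B] / sin δ = 0.9802·A + 0.5933·B in Cartesian coordinates,
giving P = (-0.3898, 0.7124, 0.5835), i.e. latitude 35.70°, longitude 118.69°.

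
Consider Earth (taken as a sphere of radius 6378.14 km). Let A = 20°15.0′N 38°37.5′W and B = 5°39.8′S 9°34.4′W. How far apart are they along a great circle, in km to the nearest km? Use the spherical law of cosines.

4292 km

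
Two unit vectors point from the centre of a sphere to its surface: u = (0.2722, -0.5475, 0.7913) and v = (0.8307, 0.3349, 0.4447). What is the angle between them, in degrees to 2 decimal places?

u·v = 0.3946; |u| = 1.0000, |v| = 1.0000.
cos θ = (u·v)/(|u||v|) = 0.3947, so θ = 66.76°.

66.76°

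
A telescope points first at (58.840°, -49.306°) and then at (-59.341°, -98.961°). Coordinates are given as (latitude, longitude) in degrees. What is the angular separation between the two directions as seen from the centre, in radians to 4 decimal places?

2.1716 rad

In radians: φ₁ = 1.0270, φ₂ = -1.0357, Δλ = -49.655° = -0.8666 rad.
cos c = sin φ₁ sin φ₂ + cos φ₁ cos φ₂ cos Δλ = (0.8557)(-0.8602) + (0.5174)(0.5099)(0.6474) = -0.56530,
so c = arccos(-0.56530) = 2.17159 rad.
So the angular separation is 2.1716 rad.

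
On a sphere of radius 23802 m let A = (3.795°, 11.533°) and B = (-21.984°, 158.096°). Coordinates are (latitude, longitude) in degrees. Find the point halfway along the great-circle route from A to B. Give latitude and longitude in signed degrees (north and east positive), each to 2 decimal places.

-28.91°, 77.86°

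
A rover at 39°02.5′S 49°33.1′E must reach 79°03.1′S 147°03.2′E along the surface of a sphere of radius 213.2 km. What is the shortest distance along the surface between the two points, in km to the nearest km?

Let φ₁ = -0.6814 rad, φ₂ = -1.3797 rad, and Δλ = 1.7017 rad.
Haversine: a = sin²(Δφ/2) + cos φ₁ cos φ₂ sin²(Δλ/2) = 0.1170 + (0.7767)(0.1899)(0.5653) = 0.20042.
Central angle c = 2·arcsin(√a) = 0.92834 rad.
Distance = R·c = 213.2 × 0.9283 ≈ 198 km.

198 km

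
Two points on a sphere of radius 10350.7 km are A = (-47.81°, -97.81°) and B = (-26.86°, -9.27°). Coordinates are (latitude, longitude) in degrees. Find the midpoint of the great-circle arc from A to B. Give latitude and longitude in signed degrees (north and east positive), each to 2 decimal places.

Central angle δ = 1.2132 rad. Interpolating on the sphere with fraction f = 0.5:
P = [sin((1−f)δ)·A + sin(fδ)·B] / sin δ = 0.6086·A + 0.6086·B in Cartesian coordinates,
giving P = (0.4803, -0.4924, -0.7259), i.e. latitude -46.54°, longitude -45.71°.

-46.54°, -45.71°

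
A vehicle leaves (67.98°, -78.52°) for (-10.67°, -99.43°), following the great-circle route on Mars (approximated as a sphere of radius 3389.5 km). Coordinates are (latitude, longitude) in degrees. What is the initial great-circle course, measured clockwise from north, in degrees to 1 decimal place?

200.9°

With φ₁ = 1.1865, φ₂ = -0.1862, Δλ = -0.3649 rad, the forward-azimuth formula gives
θ = atan2( sin Δλ cos φ₂ , cos φ₁ sin φ₂ − sin φ₁ cos φ₂ cos Δλ ) = atan2(-0.3507, -0.9204) = -159.14°.
Adding 360° brings this into [0°, 360°): 200.9°.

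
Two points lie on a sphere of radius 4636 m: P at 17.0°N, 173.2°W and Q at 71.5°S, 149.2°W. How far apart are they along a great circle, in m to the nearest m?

7282 m

Let φ₁ = 0.2967 rad, φ₂ = -1.2479 rad, and Δλ = 0.4189 rad.
cos c = sin φ₁ sin φ₂ + cos φ₁ cos φ₂ cos Δλ = (0.2924)(-0.9483) + (0.9563)(0.3173)(0.9135) = -0.00006,
so c = arccos(-0.00006) = 1.57085 rad.
Distance = R·c = 4636 × 1.5709 ≈ 7282 m.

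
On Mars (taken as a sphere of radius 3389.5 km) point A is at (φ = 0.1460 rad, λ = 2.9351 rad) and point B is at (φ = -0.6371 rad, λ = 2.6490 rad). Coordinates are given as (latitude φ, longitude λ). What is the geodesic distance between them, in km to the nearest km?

2806 km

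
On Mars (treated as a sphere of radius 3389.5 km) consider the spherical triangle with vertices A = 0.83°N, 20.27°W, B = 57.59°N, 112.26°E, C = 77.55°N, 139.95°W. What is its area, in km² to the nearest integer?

8842479 km²

Side lengths (central angles): a = 0.6615, b = 1.6635, c = 1.9284 rad; semiperimeter s = 2.1267.
By l'Huilier's theorem, tan(E/4) = √[tan(s/2) tan((s−a)/2) tan((s−b)/2) tan((s−c)/2)], giving spherical excess E = 0.7697 rad.
Area = E·R² = 0.7697 × (3389.5)² ≈ 8842479 km².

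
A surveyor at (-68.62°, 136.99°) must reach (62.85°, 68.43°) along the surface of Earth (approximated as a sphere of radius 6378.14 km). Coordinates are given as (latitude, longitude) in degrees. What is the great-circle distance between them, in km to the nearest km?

15602 km

Let φ₁ = -1.1976 rad, φ₂ = 1.0969 rad, and Δλ = -1.1966 rad.
Haversine: a = sin²(Δφ/2) + cos φ₁ cos φ₂ sin²(Δλ/2) = 0.8311 + (0.3646)(0.4563)(0.3172) = 0.88389.
Central angle c = 2·arcsin(√a) = 2.44616 rad.
Distance = R·c = 6378.14 × 2.4462 ≈ 15602 km.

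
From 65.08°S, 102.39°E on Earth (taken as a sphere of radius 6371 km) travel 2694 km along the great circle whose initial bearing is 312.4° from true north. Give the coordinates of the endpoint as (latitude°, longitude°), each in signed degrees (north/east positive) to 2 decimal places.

Angular distance δ = d/R = 2694/6371 = 0.42285 rad; initial bearing θ = 5.4524 rad.
sin φ₂ = sin φ₁ cos δ + cos φ₁ sin δ cos θ = (-0.9069)(0.9119) + (0.4214)(0.4104)(0.6743) = -0.7104, so φ₂ = -45.27°.
Δλ = atan2(sin θ sin δ cos φ₁, cos δ − sin φ₁ sin φ₂) = atan2(-0.1277, 0.2676) = -25.505°.
λ₂ = 102.390° − 25.505° = 76.89°.

-45.27°, 76.89°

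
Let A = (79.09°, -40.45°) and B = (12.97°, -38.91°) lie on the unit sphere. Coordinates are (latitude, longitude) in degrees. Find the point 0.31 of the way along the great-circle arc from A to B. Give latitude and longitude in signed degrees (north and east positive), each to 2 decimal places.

The central angle between A and B is δ = 1.1541 rad.
With f = 0.31, the slerp weights are sin((1−f)δ)/sin δ = 0.7817 and sin(fδ)/sin δ = 0.3830.
Weighted sum of the unit vectors: (0.7817)·(0.1440,-0.1228,0.9819) + (0.3830)·(0.7583,-0.6121,0.2244) = (0.4030, -0.3304, 0.8535).
Converting back: φ = atan2(z, √(x²+y²)) = 58.59°, λ = atan2(y, x) = -39.35°.

58.59°, -39.35°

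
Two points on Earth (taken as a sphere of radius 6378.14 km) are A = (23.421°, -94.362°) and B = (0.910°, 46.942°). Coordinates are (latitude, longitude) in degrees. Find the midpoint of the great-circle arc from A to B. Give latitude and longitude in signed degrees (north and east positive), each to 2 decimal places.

32.86°, -16.74°

Central angle δ = 2.3600 rad. Interpolating on the sphere with fraction f = 0.5:
P = [sin((1−f)δ)·A + sin(fδ)·B] / sin δ = 1.3125·A + 1.3125·B in Cartesian coordinates,
giving P = (0.8044, -0.2420, 0.5426), i.e. latitude 32.86°, longitude -16.74°.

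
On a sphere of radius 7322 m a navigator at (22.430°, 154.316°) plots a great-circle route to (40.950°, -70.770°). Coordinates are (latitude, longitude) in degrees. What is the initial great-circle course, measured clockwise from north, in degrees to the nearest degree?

Δλ = 134.914° = 2.3547 rad.
y = sin Δλ · cos φ₂ = (0.7082)(0.7553) = 0.5349
x = cos φ₁ sin φ₂ − sin φ₁ cos φ₂ cos Δλ = (0.9243)(0.6554) − (0.3816)(0.7553)(-0.7060) = 0.8093
θ = atan2(y, x) = 33.46°, so the bearing is 33°.

33°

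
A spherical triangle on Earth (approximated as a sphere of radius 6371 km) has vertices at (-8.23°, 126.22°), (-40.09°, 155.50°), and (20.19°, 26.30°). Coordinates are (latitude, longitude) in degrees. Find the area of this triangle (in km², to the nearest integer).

33670409 km²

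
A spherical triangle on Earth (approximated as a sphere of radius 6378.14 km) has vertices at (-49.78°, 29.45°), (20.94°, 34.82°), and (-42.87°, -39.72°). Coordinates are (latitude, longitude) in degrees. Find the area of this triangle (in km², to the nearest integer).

Side lengths (central angles): a = 1.6315, b = 0.8124, c = 1.2371 rad; semiperimeter s = 1.8405.
By l'Huilier's theorem, tan(E/4) = √[tan(s/2) tan((s−a)/2) tan((s−b)/2) tan((s−c)/2)], giving spherical excess E = 0.6175 rad.
Area = E·R² = 0.6175 × (6378.14)² ≈ 25120426 km².

25120426 km²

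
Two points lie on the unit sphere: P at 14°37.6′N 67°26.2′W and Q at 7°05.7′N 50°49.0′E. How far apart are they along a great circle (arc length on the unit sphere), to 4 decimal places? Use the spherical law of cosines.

2.0079

With latitudes φ₁ = 14.627°, φ₂ = 7.095° and longitude difference Δλ = 118.253°:
cos c = sin φ₁ sin φ₂ + cos φ₁ cos φ₂ cos Δλ = (0.2525)(0.1235) + (0.9676)(0.9923)(-0.4734) = -0.42333,
so c = arccos(-0.42333) = 2.00792 rad.
On the unit sphere the arc length equals the central angle: 2.0079.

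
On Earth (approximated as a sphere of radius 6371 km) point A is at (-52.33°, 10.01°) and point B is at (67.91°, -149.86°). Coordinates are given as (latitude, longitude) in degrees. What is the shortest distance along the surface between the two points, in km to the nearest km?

17976 km

With latitudes φ₁ = -52.330°, φ₂ = 67.910° and longitude difference Δλ = -159.870°:
cos c = sin φ₁ sin φ₂ + cos φ₁ cos φ₂ cos Δλ = (-0.7915)(0.9266) + (0.6111)(0.3761)(-0.9389) = -0.94922,
so c = arccos(-0.94922) = 2.82154 rad.
Distance = R·c = 6371 × 2.8215 ≈ 17976 km.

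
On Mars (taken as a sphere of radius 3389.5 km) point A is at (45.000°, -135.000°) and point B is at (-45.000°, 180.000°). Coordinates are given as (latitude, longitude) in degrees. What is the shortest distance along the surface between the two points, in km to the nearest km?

In radians: φ₁ = 0.7854, φ₂ = -0.7854, Δλ = -45.000° = -0.7854 rad.
Haversine: a = sin²(Δφ/2) + cos φ₁ cos φ₂ sin²(Δλ/2) = 0.5000 + (0.7071)(0.7071)(0.1464) = 0.57322.
Central angle c = 2·arcsin(√a) = 1.71777 rad.
Distance = R·c = 3389.5 × 1.7178 ≈ 5822 km.

5822 km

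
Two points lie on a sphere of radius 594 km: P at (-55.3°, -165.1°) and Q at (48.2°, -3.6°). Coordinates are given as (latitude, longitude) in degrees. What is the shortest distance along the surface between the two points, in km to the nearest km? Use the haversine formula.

With latitudes φ₁ = -55.300°, φ₂ = 48.200° and longitude difference Δλ = 161.500°:
Haversine: a = sin²(Δφ/2) + cos φ₁ cos φ₂ sin²(Δλ/2) = 0.6167 + (0.5693)(0.6665)(0.9742) = 0.98636.
Central angle c = 2·arcsin(√a) = 2.90749 rad.
Distance = R·c = 594 × 2.9075 ≈ 1727 km.

1727 km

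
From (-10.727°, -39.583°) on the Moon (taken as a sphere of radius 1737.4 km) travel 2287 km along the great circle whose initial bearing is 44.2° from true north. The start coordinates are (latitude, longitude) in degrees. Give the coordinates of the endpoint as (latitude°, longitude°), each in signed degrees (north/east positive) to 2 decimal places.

39.41°, 21.26°

Angular distance δ = d/R = 2287/1737.4 = 1.31633 rad; initial bearing θ = 0.7714 rad.
sin φ₂ = sin φ₁ cos δ + cos φ₁ sin δ cos θ = (-0.1861)(0.2517) + (0.9825)(0.9678)(0.7169) = 0.6348, so φ₂ = 39.41°.
Δλ = atan2(sin θ sin δ cos φ₁, cos δ − sin φ₁ sin φ₂) = atan2(0.6629, 0.3699) = 60.840°.
λ₂ = -39.583° + 60.840° = 21.26°.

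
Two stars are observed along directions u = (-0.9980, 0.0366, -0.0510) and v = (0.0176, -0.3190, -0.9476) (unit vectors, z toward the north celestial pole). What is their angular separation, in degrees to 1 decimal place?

u·v = 0.0191; |u| = 1.0000, |v| = 1.0000.
cos θ = (u·v)/(|u||v|) = 0.0191, so θ = 88.9°.

88.9°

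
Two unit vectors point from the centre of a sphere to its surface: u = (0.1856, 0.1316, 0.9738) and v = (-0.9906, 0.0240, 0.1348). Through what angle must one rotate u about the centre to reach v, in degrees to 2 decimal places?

92.83°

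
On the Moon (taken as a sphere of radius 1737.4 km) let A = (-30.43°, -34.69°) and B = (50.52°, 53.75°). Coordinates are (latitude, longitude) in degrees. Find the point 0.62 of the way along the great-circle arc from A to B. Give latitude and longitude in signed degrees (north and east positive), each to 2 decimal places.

The central angle between A and B is δ = 1.9563 rad.
With f = 0.62, the slerp weights are sin((1−f)δ)/sin δ = 0.7304 and sin(fδ)/sin δ = 1.0108.
Weighted sum of the unit vectors: (0.7304)·(0.7090,-0.4907,-0.5065) + (1.0108)·(0.3760,0.5127,0.7718) = (0.8978, 0.1599, 0.4103).
Converting back: φ = atan2(z, √(x²+y²)) = 24.22°, λ = atan2(y, x) = 10.10°.

24.22°, 10.10°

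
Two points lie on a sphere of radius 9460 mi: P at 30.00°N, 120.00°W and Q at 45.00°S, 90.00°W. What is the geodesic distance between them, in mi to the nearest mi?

13179 mi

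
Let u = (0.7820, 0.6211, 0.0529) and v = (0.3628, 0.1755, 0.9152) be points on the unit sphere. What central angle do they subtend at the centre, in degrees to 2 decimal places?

u·v = 0.4411; |u| = 1.0000, |v| = 1.0000.
cos θ = (u·v)/(|u||v|) = 0.4411, so θ = 63.83°.

63.83°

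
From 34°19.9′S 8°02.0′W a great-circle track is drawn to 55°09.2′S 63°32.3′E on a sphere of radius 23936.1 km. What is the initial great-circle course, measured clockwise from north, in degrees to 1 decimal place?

Δλ = 71.572° = 1.2492 rad.
y = sin Δλ · cos φ₂ = (0.9487)(0.5714) = 0.5421
x = cos φ₁ sin φ₂ − sin φ₁ cos φ₂ cos Δλ = (0.8258)(-0.8207) − (-0.5640)(0.5714)(0.3161) = -0.5758
θ = atan2(y, x) = 136.73°, so the bearing is 136.7°.

136.7°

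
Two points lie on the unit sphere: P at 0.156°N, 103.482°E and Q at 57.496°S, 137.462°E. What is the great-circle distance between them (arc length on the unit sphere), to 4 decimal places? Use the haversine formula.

In radians: φ₁ = 0.0027, φ₂ = -1.0035, Δλ = 33.980° = 0.5931 rad.
Haversine: a = sin²(Δφ/2) + cos φ₁ cos φ₂ sin²(Δλ/2) = 0.2325 + (1.0000)(0.5374)(0.0854) = 0.27835.
Central angle c = 2·arcsin(√a) = 1.11152 rad.
On the unit sphere the arc length equals the central angle: 1.1115.

1.1115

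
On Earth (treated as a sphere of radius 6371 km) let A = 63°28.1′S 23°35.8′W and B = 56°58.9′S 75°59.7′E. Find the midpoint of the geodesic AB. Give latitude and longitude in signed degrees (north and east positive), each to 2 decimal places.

-69.60°, 32.88°

The central angle between A and B is δ = 0.7818 rad.
With f = 0.5, the slerp weights are sin((1−f)δ)/sin δ = 0.5408 and sin(fδ)/sin δ = 0.5408.
Weighted sum of the unit vectors: (0.5408)·(0.4093,-0.1788,-0.8947) + (0.5408)·(0.1319,0.5287,-0.8385) = (0.2927, 0.1892, -0.9373).
Converting back: φ = atan2(z, √(x²+y²)) = -69.60°, λ = atan2(y, x) = 32.88°.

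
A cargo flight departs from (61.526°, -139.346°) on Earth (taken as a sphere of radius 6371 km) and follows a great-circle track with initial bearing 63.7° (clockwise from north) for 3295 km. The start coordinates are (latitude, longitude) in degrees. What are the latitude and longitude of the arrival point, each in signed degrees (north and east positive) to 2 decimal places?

Angular distance δ = d/R = 3295/6371 = 0.51719 rad; initial bearing θ = 1.1118 rad.
sin φ₂ = sin φ₁ cos δ + cos φ₁ sin δ cos θ = (0.8790)(0.8692) + (0.4768)(0.4944)(0.4431) = 0.8685, so φ₂ = 60.29°.
Δλ = atan2(sin θ sin δ cos φ₁, cos δ − sin φ₁ sin φ₂) = atan2(0.2113, 0.1058) = 63.414°.
λ₂ = -139.346° + 63.414° = -75.93°.

60.29°, -75.93°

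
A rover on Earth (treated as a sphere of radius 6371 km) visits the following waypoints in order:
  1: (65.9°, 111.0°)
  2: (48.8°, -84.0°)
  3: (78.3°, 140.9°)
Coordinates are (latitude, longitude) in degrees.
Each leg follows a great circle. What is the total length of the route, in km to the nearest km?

12762 km

Leg 1→2: central angle 1.1296 rad, distance 7196.6 km.
Leg 2→3: central angle 0.8735 rad, distance 5564.9 km.
Total: 7196.6 + 5564.9 ≈ 12762 km.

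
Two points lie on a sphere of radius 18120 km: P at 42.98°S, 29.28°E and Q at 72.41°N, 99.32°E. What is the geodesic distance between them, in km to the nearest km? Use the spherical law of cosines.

39550 km

In radians: φ₁ = -0.7501, φ₂ = 1.2638, Δλ = 70.040° = 1.2224 rad.
cos c = sin φ₁ sin φ₂ + cos φ₁ cos φ₂ cos Δλ = (-0.6817)(0.9532) + (0.7316)(0.3022)(0.3414) = -0.57440,
so c = arccos(-0.57440) = 2.18266 rad.
Distance = R·c = 18120 × 2.1827 ≈ 39550 km.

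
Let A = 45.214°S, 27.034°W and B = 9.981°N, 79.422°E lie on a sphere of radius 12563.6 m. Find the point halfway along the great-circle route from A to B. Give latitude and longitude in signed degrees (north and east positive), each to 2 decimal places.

-27.38°, 38.72°

The central angle between A and B is δ = 1.8961 rad.
With f = 0.5, the slerp weights are sin((1−f)δ)/sin δ = 0.8572 and sin(fδ)/sin δ = 0.8572.
Weighted sum of the unit vectors: (0.8572)·(0.6275,-0.3202,-0.7097) + (0.8572)·(0.1808,0.9681,0.1733) = (0.6929, 0.5554, -0.4598).
Converting back: φ = atan2(z, √(x²+y²)) = -27.38°, λ = atan2(y, x) = 38.72°.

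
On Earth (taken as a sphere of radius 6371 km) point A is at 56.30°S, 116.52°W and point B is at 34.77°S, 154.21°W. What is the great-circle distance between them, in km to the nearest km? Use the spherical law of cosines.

3711 km

In radians: φ₁ = -0.9826, φ₂ = -0.6069, Δλ = -37.690° = -0.6578 rad.
cos c = sin φ₁ sin φ₂ + cos φ₁ cos φ₂ cos Δλ = (-0.8320)(-0.5703) + (0.5548)(0.8214)(0.7913) = 0.83512,
so c = arccos(0.83512) = 0.58245 rad.
Distance = R·c = 6371 × 0.5824 ≈ 3711 km.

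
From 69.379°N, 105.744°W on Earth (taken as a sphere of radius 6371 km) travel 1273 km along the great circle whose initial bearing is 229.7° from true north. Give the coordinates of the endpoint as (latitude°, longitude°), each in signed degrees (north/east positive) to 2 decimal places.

60.70°, -123.76°

Angular distance δ = d/R = 1273/6371 = 0.19981 rad; initial bearing θ = 4.0090 rad.
sin φ₂ = sin φ₁ cos δ + cos φ₁ sin δ cos θ = (0.9359)(0.9801) + (0.3522)(0.1985)(-0.6468) = 0.8721, so φ₂ = 60.70°.
Δλ = atan2(sin θ sin δ cos φ₁, cos δ − sin φ₁ sin φ₂) = atan2(-0.0533, 0.1639) = -18.020°.
λ₂ = -105.744° − 18.020° = -123.76°.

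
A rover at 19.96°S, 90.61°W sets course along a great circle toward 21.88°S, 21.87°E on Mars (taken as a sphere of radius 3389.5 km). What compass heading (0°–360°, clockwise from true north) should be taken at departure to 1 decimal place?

With φ₁ = -0.3484, φ₂ = -0.3819, Δλ = 1.9631 rad, the forward-azimuth formula gives
θ = atan2( sin Δλ cos φ₂ , cos φ₁ sin φ₂ − sin φ₁ cos φ₂ cos Δλ ) = atan2(0.8575, -0.4714) = 118.80°.
So the initial bearing is 118.8°.

118.8°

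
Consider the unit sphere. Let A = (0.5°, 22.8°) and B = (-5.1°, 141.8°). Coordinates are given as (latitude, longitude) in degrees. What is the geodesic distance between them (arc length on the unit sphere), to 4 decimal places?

2.0756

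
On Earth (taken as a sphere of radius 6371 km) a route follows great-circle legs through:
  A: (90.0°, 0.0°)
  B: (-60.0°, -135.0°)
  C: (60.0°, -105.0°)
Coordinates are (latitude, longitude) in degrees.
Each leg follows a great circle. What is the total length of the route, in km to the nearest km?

30272 km

Leg A→B: central angle 2.6180 rad, distance 16679.2 km.
Leg B→C: central angle 2.1335 rad, distance 13592.7 km.
Total: 16679.2 + 13592.7 ≈ 30272 km.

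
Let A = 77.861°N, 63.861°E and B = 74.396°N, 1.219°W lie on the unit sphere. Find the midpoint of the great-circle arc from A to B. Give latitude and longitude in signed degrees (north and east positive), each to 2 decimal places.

78.21°, 26.85°

The central angle between A and B is δ = 0.2637 rad.
With f = 0.5, the slerp weights are sin((1−f)δ)/sin δ = 0.5044 and sin(fδ)/sin δ = 0.5044.
Weighted sum of the unit vectors: (0.5044)·(0.0926,0.1888,0.9776) + (0.5044)·(0.2689,-0.0057,0.9631) = (0.1824, 0.0923, 0.9789).
Converting back: φ = atan2(z, √(x²+y²)) = 78.21°, λ = atan2(y, x) = 26.85°.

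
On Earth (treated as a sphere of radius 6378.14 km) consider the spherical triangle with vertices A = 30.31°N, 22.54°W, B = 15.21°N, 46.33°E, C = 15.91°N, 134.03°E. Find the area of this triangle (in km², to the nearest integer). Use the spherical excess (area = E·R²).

46731376 km²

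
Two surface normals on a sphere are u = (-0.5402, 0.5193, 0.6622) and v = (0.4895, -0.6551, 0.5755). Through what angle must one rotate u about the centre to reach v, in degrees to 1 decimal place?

102.9°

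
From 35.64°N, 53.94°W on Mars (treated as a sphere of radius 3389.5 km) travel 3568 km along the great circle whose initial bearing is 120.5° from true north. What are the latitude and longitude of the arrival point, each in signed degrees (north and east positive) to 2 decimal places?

Angular distance δ = d/R = 3568/3389.5 = 1.05266 rad; initial bearing θ = 2.1031 rad.
sin φ₂ = sin φ₁ cos δ + cos φ₁ sin δ cos θ = (0.5827)(0.4953) + (0.8127)(0.8687)(-0.5075) = -0.0698, so φ₂ = -4.00°.
Δλ = atan2(sin θ sin δ cos φ₁, cos δ − sin φ₁ sin φ₂) = atan2(0.6083, 0.5359) = 48.622°.
λ₂ = -53.940° + 48.622° = -5.32°.

-4.00°, -5.32°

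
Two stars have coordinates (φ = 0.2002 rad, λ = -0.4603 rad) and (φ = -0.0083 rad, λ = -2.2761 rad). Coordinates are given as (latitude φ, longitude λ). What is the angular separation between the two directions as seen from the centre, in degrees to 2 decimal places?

Let φ₁ = 0.2002 rad, φ₂ = -0.0083 rad, and Δλ = -1.8158 rad.
Haversine: a = sin²(Δφ/2) + cos φ₁ cos φ₂ sin²(Δλ/2) = 0.0108 + (0.9800)(1.0000)(0.6213) = 0.61968.
Central angle c = 2·arcsin(√a) = 1.81250 rad.
So the angular separation is 103.85°.

103.85°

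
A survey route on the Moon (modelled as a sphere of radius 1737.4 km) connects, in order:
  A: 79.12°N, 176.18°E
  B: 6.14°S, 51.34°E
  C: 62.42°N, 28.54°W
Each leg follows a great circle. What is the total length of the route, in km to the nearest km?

5854 km

Leg A→B: central angle 1.7847 rad, distance 3100.7 km.
Leg B→C: central angle 1.5847 rad, distance 2753.3 km.
Total: 3100.7 + 2753.3 ≈ 5854 km.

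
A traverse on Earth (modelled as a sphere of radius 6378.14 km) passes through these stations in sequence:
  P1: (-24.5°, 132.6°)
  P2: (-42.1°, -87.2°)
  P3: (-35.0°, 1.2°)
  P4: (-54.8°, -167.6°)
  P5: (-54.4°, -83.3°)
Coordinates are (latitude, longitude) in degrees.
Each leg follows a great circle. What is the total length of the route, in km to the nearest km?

Leg P1→P2: central angle 1.8139 rad, distance 11569.2 km.
Leg P2→P3: central angle 1.1576 rad, distance 7383.5 km.
Leg P3→P4: central angle 1.5653 rad, distance 9983.7 km.
Leg P4→P5: central angle 0.7985 rad, distance 5093.2 km.
Total: 11569.2 + 7383.5 + 9983.7 + 5093.2 ≈ 34030 km.

34030 km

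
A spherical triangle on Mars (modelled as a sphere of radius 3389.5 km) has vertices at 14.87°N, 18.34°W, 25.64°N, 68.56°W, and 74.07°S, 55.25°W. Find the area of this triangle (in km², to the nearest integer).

Side lengths (central angles): a = 1.7470, b = 1.6055, c = 0.8385 rad; semiperimeter s = 2.0955.
By l'Huilier's theorem, tan(E/4) = √[tan(s/2) tan((s−a)/2) tan((s−b)/2) tan((s−c)/2)], giving spherical excess E = 0.9253 rad.
Area = E·R² = 0.9253 × (3389.5)² ≈ 10630405 km².

10630405 km²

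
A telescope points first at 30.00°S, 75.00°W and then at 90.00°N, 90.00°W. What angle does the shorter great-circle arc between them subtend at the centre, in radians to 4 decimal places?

In radians: φ₁ = -0.5236, φ₂ = 1.5708, Δλ = -15.000° = -0.2618 rad.
cos c = sin φ₁ sin φ₂ + cos φ₁ cos φ₂ cos Δλ = (-0.5000)(1.0000) + (0.8660)(0.0000)(0.9659) = -0.50000,
so c = arccos(-0.50000) = 2.09440 rad.
So the angular separation is 2.0944 rad.

2.0944 rad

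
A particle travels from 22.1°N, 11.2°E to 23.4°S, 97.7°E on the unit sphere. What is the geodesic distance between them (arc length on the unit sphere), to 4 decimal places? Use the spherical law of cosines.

With latitudes φ₁ = 22.100°, φ₂ = -23.400° and longitude difference Δλ = 86.500°:
cos c = sin φ₁ sin φ₂ + cos φ₁ cos φ₂ cos Δλ = (0.3762)(-0.3971) + (0.9265)(0.9178)(0.0610) = -0.09751,
so c = arccos(-0.09751) = 1.66846 rad.
On the unit sphere the arc length equals the central angle: 1.6685.

1.6685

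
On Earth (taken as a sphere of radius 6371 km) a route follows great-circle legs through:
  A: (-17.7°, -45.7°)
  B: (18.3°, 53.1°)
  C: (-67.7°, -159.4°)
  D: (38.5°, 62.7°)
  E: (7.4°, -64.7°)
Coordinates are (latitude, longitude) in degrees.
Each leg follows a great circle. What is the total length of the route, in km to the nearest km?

54018 km

Leg A→B: central angle 1.8068 rad, distance 11511.2 km.
Leg B→C: central angle 2.2073 rad, distance 14062.4 km.
Leg C→D: central angle 2.4919 rad, distance 15876.2 km.
Leg D→E: central angle 1.9727 rad, distance 12568.3 km.
Total: 11511.2 + 14062.4 + 15876.2 + 12568.3 ≈ 54018 km.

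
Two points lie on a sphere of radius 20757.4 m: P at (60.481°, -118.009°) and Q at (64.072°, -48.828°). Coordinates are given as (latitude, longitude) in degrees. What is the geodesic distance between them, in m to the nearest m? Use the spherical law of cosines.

11150 m

With latitudes φ₁ = 60.481°, φ₂ = 64.072° and longitude difference Δλ = 69.181°:
cos c = sin φ₁ sin φ₂ + cos φ₁ cos φ₂ cos Δλ = (0.8702)(0.8993) + (0.4927)(0.4372)(0.3554) = 0.85917,
so c = arccos(0.85917) = 0.53715 rad.
Distance = R·c = 20757.4 × 0.5371 ≈ 11150 m.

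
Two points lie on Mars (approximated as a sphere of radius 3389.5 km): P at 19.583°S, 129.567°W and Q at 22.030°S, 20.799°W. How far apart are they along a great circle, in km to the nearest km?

With latitudes φ₁ = -19.583°, φ₂ = -22.030° and longitude difference Δλ = 108.768°:
cos c = sin φ₁ sin φ₂ + cos φ₁ cos φ₂ cos Δλ = (-0.3352)(-0.3751) + (0.9422)(0.9270)(-0.3217) = -0.15527,
so c = arccos(-0.15527) = 1.72670 rad.
Distance = R·c = 3389.5 × 1.7267 ≈ 5853 km.

5853 km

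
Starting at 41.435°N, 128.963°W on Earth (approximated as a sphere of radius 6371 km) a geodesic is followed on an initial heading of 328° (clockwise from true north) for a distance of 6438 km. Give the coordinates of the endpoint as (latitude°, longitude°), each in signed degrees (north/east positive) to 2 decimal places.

Angular distance δ = d/R = 6438/6371 = 1.01052 rad; initial bearing θ = 5.7247 rad.
sin φ₂ = sin φ₁ cos δ + cos φ₁ sin δ cos θ = (0.6618)(0.5314) + (0.7497)(0.8471)(0.8480) = 0.8903, so φ₂ = 62.91°.
Δλ = atan2(sin θ sin δ cos φ₁, cos δ − sin φ₁ sin φ₂) = atan2(-0.3365, -0.0577) = -99.733°.
λ₂ = -128.963° − 99.733° = -228.70° → 131.30° after wrapping to (−180°, 180°].

62.91°, 131.30°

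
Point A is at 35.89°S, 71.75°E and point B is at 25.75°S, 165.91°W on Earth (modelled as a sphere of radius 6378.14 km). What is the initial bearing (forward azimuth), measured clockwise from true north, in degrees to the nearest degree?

With φ₁ = -0.6264, φ₂ = -0.4494, Δλ = 2.1352 rad, the forward-azimuth formula gives
θ = atan2( sin Δλ cos φ₂ , cos φ₁ sin φ₂ − sin φ₁ cos φ₂ cos Δλ ) = atan2(0.7610, -0.6344) = 129.82°.
So the initial bearing is 130°.

130°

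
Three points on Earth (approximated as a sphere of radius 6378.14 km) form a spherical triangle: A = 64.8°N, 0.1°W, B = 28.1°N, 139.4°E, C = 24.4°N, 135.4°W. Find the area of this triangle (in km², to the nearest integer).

46058321 km²

Side lengths (central angles): a = 1.3059, b = 1.4725, c = 1.4297 rad; semiperimeter s = 2.1041.
By l'Huilier's theorem, tan(E/4) = √[tan(s/2) tan((s−a)/2) tan((s−b)/2) tan((s−c)/2)], giving spherical excess E = 1.1322 rad.
Area = E·R² = 1.1322 × (6378.14)² ≈ 46058321 km².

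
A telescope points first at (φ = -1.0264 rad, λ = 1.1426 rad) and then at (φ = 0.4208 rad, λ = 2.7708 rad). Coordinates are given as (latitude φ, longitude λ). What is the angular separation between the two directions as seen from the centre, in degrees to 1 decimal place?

With latitudes φ₁ = -58.808°, φ₂ = 24.110° and longitude difference Δλ = 93.289°:
Haversine: a = sin²(Δφ/2) + cos φ₁ cos φ₂ sin²(Δλ/2) = 0.4384 + (0.5179)(0.9128)(0.5287) = 0.68828.
Central angle c = 2·arcsin(√a) = 1.95688 rad.
So the angular separation is 112.1°.

112.1°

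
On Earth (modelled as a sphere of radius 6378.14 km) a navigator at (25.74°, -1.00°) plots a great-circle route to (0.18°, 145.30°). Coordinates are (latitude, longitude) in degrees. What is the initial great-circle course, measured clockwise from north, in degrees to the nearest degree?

57°

Δλ = 146.300° = 2.5534 rad.
y = sin Δλ · cos φ₂ = (0.5548)(1.0000) = 0.5548
x = cos φ₁ sin φ₂ − sin φ₁ cos φ₂ cos Δλ = (0.9008)(0.0031) − (0.4343)(1.0000)(-0.8320) = 0.3641
θ = atan2(y, x) = 56.72°, so the bearing is 57°.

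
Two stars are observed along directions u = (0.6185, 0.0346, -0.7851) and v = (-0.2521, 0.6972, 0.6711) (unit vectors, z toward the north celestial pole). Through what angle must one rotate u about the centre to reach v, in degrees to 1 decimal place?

u·v = -0.6587; |u| = 1.0001, |v| = 1.0000.
cos θ = (u·v)/(|u||v|) = -0.6586, so θ = 131.2°.

131.2°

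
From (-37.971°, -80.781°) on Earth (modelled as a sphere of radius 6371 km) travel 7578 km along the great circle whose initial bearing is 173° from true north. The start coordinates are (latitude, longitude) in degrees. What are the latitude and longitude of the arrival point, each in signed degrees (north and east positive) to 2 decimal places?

Angular distance δ = d/R = 7578/6371 = 1.18945 rad; initial bearing θ = 3.0194 rad.
sin φ₂ = sin φ₁ cos δ + cos φ₁ sin δ cos θ = (-0.6153)(0.3722) + (0.7883)(0.9282)(-0.9925) = -0.9552, so φ₂ = -72.79°.
Δλ = atan2(sin θ sin δ cos φ₁, cos δ − sin φ₁ sin φ₂) = atan2(0.0892, -0.2155) = 157.525°.
λ₂ = -80.781° + 157.525° = 76.74°.

-72.79°, 76.74°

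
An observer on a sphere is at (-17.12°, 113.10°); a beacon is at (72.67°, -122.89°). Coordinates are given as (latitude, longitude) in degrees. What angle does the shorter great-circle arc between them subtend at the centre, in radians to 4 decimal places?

2.0267 rad

Let φ₁ = -0.2988 rad, φ₂ = 1.2683 rad, and Δλ = 2.1644 rad.
Haversine: a = sin²(Δφ/2) + cos φ₁ cos φ₂ sin²(Δλ/2) = 0.4982 + (0.9557)(0.2979)(0.7797) = 0.72012.
Central angle c = 2·arcsin(√a) = 2.02666 rad.
So the angular separation is 2.0267 rad.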